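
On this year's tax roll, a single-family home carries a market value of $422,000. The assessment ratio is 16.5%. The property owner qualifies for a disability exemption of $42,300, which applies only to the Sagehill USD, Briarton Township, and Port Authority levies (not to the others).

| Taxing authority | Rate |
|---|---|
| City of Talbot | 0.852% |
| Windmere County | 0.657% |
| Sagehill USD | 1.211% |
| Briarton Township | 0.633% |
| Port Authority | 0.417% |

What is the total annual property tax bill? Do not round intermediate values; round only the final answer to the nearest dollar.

$1,669

Assessed value = $422,000 × 0.165 = $69,630
City of Talbot: $69,630 × 0.00852 = $593.2476
Windmere County: $69,630 × 0.00657 = $457.4691
Sagehill USD: ($69,630 − $42,300) × 0.01211 = $27,330 × 0.01211 = $330.9663
Briarton Township: ($69,630 − $42,300) × 0.00633 = $27,330 × 0.00633 = $172.9989
Port Authority: ($69,630 − $42,300) × 0.00417 = $27,330 × 0.00417 = $113.9661
Total = $1,668.648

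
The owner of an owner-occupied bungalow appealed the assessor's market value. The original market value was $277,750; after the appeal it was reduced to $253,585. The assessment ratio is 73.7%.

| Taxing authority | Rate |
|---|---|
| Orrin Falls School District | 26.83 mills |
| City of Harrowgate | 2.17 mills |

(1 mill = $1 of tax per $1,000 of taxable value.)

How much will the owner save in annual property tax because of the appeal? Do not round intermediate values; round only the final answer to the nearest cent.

Old assessed value = $277,750 × 0.737 = $204,701.75
New assessed value = $253,585 × 0.737 = $186,892.145
Combined rate = 0.02683 + 0.00217 = 0.029
Old tax = $204,701.75 × 0.029 = $5,936.35075
New tax = $186,892.145 × 0.029 = $5,419.872205
Reduction = $5,936.35075 − $5,419.872205 = $516.478545

$516.48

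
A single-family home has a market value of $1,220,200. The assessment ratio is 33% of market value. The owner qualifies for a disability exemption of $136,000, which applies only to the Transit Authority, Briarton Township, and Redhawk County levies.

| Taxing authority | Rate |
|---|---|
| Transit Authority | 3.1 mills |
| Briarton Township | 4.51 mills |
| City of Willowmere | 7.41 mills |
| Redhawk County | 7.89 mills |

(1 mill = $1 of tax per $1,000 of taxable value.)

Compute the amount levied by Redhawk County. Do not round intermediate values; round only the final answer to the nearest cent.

Assessed value = $1,220,200 × 0.33 = $402,666
Redhawk County taxable value = $402,666 − $136,000 = $266,666
Redhawk County levy = $266,666 × 0.00789 = $2,103.99474

$2,103.99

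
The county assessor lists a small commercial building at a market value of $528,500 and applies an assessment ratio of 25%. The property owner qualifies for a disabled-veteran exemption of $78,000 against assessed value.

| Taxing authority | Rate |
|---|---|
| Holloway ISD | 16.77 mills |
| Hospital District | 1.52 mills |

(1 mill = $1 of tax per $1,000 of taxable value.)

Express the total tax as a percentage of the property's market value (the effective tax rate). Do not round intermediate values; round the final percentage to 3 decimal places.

0.187%

Assessed value = $528,500 × 0.25 = $132,125
Taxable value = $132,125 − $78,000 = $54,125
Holloway ISD: $54,125 × 0.01677 = $907.67625
Hospital District: $54,125 × 0.00152 = $82.27
Total tax = $989.94625
Effective rate = $989.94625 ÷ $528,500 = 0.187% of market value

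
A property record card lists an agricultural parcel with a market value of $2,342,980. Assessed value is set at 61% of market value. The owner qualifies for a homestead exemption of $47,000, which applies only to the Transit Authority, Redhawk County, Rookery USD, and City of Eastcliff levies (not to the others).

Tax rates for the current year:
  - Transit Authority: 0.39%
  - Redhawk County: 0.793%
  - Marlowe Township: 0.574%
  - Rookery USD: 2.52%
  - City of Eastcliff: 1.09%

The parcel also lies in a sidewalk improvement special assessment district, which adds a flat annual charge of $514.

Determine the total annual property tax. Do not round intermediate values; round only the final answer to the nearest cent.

$74,967.41

Assessed value = $2,342,980 × 0.61 = $1,429,217.8
Transit Authority: ($1,429,217.8 − $47,000) × 0.0039 = $1,382,217.8 × 0.0039 = $5,390.64942
Redhawk County: ($1,429,217.8 − $47,000) × 0.00793 = $1,382,217.8 × 0.00793 = $10,960.987154
Marlowe Township: $1,429,217.8 × 0.00574 = $8,203.710172
Rookery USD: ($1,429,217.8 − $47,000) × 0.0252 = $1,382,217.8 × 0.0252 = $34,831.88856
City of Eastcliff: ($1,429,217.8 − $47,000) × 0.0109 = $1,382,217.8 × 0.0109 = $15,066.17402
Levies subtotal = $74,453.409326
Total = $74,453.409326 + $514 = $74,967.409326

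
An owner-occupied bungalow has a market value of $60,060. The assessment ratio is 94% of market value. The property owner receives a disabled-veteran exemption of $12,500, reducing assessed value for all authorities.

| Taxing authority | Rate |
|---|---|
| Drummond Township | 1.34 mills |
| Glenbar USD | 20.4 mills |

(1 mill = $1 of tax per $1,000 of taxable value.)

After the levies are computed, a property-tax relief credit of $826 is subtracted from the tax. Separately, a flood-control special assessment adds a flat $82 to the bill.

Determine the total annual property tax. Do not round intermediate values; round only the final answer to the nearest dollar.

$212

Assessed value = $60,060 × 0.94 = $56,456.4
Taxable value = $56,456.4 − $12,500 = $43,956.4
Drummond Township: $43,956.4 × 0.00134 = $58.901576
Glenbar USD: $43,956.4 × 0.0204 = $896.71056
Levies subtotal = $955.612136
After credit = $955.612136 − $826 = $129.612136
Total = $129.612136 + $82 = $211.612136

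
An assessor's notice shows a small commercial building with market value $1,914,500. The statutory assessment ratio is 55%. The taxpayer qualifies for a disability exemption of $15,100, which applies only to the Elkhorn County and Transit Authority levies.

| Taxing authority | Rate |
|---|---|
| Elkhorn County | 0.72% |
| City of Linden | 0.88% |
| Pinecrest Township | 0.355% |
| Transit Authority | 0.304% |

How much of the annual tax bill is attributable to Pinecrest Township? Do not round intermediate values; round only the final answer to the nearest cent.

Assessed value = $1,914,500 × 0.55 = $1,052,975
Pinecrest Township taxable value = $1,052,975 (exemption does not apply)
Pinecrest Township levy = $1,052,975 × 0.00355 = $3,738.06125

$3,738.06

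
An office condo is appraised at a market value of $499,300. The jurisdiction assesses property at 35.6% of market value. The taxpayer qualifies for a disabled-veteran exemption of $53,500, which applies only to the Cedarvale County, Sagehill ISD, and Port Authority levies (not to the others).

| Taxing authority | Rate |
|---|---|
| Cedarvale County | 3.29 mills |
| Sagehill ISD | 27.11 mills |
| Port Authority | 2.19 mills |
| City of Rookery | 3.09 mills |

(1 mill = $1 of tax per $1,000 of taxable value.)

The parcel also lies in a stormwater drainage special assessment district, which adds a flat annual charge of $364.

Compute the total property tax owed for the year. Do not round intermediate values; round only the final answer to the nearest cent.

Assessed value = $499,300 × 0.356 = $177,750.8
Cedarvale County: ($177,750.8 − $53,500) × 0.00329 = $124,250.8 × 0.00329 = $408.785132
Sagehill ISD: ($177,750.8 − $53,500) × 0.02711 = $124,250.8 × 0.02711 = $3,368.439188
Port Authority: ($177,750.8 − $53,500) × 0.00219 = $124,250.8 × 0.00219 = $272.109252
City of Rookery: $177,750.8 × 0.00309 = $549.249972
Levies subtotal = $4,598.583544
Total = $4,598.583544 + $364 = $4,962.583544

$4,962.58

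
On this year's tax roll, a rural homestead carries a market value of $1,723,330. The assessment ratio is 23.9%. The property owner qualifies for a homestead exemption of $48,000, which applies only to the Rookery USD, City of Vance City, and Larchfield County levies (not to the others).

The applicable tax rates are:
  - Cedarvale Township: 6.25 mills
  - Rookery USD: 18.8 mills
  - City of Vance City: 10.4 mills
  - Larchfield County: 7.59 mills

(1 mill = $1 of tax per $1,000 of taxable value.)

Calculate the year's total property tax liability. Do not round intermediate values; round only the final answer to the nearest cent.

$15,961.22

Assessed value = $1,723,330 × 0.239 = $411,875.87
Cedarvale Township: $411,875.87 × 0.00625 = $2,574.2241875
Rookery USD: ($411,875.87 − $48,000) × 0.0188 = $363,875.87 × 0.0188 = $6,840.866356
City of Vance City: ($411,875.87 − $48,000) × 0.0104 = $363,875.87 × 0.0104 = $3,784.309048
Larchfield County: ($411,875.87 − $48,000) × 0.00759 = $363,875.87 × 0.00759 = $2,761.8178533
Total = $15,961.2174448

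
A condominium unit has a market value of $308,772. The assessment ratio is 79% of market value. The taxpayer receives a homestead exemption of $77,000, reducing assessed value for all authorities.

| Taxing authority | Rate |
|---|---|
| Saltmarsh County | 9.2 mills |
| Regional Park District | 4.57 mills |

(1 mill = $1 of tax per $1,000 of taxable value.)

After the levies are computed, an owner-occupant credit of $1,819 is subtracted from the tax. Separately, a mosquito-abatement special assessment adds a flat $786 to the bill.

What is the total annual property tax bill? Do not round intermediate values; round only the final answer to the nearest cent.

Assessed value = $308,772 × 0.79 = $243,929.88
Taxable value = $243,929.88 − $77,000 = $166,929.88
Saltmarsh County: $166,929.88 × 0.0092 = $1,535.754896
Regional Park District: $166,929.88 × 0.00457 = $762.8695516
Levies subtotal = $2,298.6244476
After credit = $2,298.6244476 − $1,819 = $479.6244476
Total = $479.6244476 + $786 = $1,265.6244476

$1,265.62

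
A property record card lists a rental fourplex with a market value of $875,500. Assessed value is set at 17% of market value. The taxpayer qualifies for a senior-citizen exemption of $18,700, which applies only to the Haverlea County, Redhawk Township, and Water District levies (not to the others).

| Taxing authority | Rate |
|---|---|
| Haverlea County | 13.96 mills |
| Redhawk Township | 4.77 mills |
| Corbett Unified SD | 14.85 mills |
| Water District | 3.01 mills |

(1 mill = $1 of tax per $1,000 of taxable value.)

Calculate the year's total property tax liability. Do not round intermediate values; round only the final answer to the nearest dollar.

Assessed value = $875,500 × 0.17 = $148,835
Haverlea County: ($148,835 − $18,700) × 0.01396 = $130,135 × 0.01396 = $1,816.6846
Redhawk Township: ($148,835 − $18,700) × 0.00477 = $130,135 × 0.00477 = $620.74395
Corbett Unified SD: $148,835 × 0.01485 = $2,210.19975
Water District: ($148,835 − $18,700) × 0.00301 = $130,135 × 0.00301 = $391.70635
Total = $5,039.33465

$5,039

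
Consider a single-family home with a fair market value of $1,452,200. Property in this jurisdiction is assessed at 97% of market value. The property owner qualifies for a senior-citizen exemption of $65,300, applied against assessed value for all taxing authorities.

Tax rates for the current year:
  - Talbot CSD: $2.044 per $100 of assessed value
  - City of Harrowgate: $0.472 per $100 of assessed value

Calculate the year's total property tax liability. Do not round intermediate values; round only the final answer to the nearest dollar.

$33,798

Assessed value = $1,452,200 × 0.97 = $1,408,634
Taxable value = $1,408,634 − $65,300 = $1,343,334
Talbot CSD: $1,343,334 × 0.02044 = $27,457.74696
City of Harrowgate: $1,343,334 × 0.00472 = $6,340.53648
Total = $27,457.74696 + $6,340.53648 = $33,798.28344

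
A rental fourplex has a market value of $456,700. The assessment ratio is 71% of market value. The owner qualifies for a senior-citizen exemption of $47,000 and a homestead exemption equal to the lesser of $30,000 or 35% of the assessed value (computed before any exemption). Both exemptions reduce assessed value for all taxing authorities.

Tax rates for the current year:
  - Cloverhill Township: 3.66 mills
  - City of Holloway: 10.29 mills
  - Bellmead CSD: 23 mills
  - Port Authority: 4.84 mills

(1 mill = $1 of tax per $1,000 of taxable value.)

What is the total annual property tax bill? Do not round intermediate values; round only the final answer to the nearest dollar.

$10,333

Assessed value = $456,700 × 0.71 = $324,257
Homestead exemption = min($30,000, 35% × $324,257) = min($30,000, $113,489.95) = $30,000 (dollar cap binds)
Taxable value = $324,257 − $47,000 − $30,000 = $247,257
Cloverhill Township: $247,257 × 0.00366 = $904.96062
City of Holloway: $247,257 × 0.01029 = $2,544.27453
Bellmead CSD: $247,257 × 0.023 = $5,686.911
Port Authority: $247,257 × 0.00484 = $1,196.72388
Total = $10,332.87003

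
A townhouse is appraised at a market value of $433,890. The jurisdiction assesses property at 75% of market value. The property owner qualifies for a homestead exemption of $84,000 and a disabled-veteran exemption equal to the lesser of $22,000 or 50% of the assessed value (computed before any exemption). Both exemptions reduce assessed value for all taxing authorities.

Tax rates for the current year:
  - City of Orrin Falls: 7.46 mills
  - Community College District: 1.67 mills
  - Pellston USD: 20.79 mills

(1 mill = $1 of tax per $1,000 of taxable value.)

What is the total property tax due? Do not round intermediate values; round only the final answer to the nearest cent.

$6,564.97

Assessed value = $433,890 × 0.75 = $325,417.5
Disabled-veteran exemption = min($22,000, 50% × $325,417.5) = min($22,000, $162,708.75) = $22,000 (dollar cap binds)
Taxable value = $325,417.5 − $84,000 − $22,000 = $219,417.5
City of Orrin Falls: $219,417.5 × 0.00746 = $1,636.85455
Community College District: $219,417.5 × 0.00167 = $366.427225
Pellston USD: $219,417.5 × 0.02079 = $4,561.689825
Total = $6,564.9716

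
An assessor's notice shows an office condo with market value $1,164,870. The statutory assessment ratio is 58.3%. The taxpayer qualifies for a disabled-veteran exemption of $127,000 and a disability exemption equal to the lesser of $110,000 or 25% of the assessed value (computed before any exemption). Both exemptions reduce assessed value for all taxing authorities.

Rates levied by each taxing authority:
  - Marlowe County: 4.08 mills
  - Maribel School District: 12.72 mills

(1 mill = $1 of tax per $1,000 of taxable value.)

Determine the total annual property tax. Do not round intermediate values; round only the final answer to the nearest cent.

$7,427.60

Assessed value = $1,164,870 × 0.583 = $679,119.21
Disability exemption = min($110,000, 25% × $679,119.21) = min($110,000, $169,779.8025) = $110,000 (dollar cap binds)
Taxable value = $679,119.21 − $127,000 − $110,000 = $442,119.21
Marlowe County: $442,119.21 × 0.00408 = $1,803.8463768
Maribel School District: $442,119.21 × 0.01272 = $5,623.7563512
Total = $7,427.602728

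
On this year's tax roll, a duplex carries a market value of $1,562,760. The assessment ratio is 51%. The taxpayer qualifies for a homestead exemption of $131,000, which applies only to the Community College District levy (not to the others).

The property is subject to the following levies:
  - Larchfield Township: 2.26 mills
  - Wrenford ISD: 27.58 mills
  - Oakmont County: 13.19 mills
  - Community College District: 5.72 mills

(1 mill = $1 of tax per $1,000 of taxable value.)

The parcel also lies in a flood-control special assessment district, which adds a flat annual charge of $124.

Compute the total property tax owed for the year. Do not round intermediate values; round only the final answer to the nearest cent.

$38,228.80

Assessed value = $1,562,760 × 0.51 = $797,007.6
Larchfield Township: $797,007.6 × 0.00226 = $1,801.237176
Wrenford ISD: $797,007.6 × 0.02758 = $21,981.469608
Oakmont County: $797,007.6 × 0.01319 = $10,512.530244
Community College District: ($797,007.6 − $131,000) × 0.00572 = $666,007.6 × 0.00572 = $3,809.563472
Levies subtotal = $38,104.8005
Total = $38,104.8005 + $124 = $38,228.8005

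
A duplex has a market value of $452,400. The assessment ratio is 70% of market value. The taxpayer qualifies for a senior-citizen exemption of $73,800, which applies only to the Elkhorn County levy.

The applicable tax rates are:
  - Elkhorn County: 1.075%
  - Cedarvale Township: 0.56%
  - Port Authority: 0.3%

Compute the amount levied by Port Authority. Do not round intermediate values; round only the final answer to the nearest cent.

Assessed value = $452,400 × 0.7 = $316,680
Port Authority taxable value = $316,680 (exemption does not apply)
Port Authority levy = $316,680 × 0.003 = $950.04

$950.04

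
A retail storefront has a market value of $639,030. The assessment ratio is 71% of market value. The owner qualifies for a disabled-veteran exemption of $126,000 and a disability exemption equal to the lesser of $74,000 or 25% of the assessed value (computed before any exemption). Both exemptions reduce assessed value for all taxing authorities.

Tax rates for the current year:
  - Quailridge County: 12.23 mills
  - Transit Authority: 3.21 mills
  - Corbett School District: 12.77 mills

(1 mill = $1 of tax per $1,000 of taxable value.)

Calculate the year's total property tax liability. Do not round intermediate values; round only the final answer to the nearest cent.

Assessed value = $639,030 × 0.71 = $453,711.3
Disability exemption = min($74,000, 25% × $453,711.3) = min($74,000, $113,427.825) = $74,000 (dollar cap binds)
Taxable value = $453,711.3 − $126,000 − $74,000 = $253,711.3
Quailridge County: $253,711.3 × 0.01223 = $3,102.889199
Transit Authority: $253,711.3 × 0.00321 = $814.413273
Corbett School District: $253,711.3 × 0.01277 = $3,239.893301
Total = $7,157.195773

$7,157.20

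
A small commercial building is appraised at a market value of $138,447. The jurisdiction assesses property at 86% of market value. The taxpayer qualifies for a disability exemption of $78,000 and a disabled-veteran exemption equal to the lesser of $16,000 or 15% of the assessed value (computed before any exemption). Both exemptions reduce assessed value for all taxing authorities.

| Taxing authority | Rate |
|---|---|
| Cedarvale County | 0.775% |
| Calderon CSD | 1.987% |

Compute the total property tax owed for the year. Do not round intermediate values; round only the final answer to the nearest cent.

Assessed value = $138,447 × 0.86 = $119,064.42
Disabled-veteran exemption = min($16,000, 15% × $119,064.42) = min($16,000, $17,859.663) = $16,000 (dollar cap binds)
Taxable value = $119,064.42 − $78,000 − $16,000 = $25,064.42
Cedarvale County: $25,064.42 × 0.00775 = $194.249255
Calderon CSD: $25,064.42 × 0.01987 = $498.0300254
Total = $692.2792804

$692.28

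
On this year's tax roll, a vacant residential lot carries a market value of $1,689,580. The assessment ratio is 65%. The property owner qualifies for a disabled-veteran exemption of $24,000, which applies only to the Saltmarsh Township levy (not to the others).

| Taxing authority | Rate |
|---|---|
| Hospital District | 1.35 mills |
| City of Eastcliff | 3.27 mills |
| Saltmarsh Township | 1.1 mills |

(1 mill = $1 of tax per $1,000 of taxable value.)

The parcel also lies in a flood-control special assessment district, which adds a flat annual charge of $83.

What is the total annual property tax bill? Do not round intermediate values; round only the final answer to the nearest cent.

$6,338.46

Assessed value = $1,689,580 × 0.65 = $1,098,227
Hospital District: $1,098,227 × 0.00135 = $1,482.60645
City of Eastcliff: $1,098,227 × 0.00327 = $3,591.20229
Saltmarsh Township: ($1,098,227 − $24,000) × 0.0011 = $1,074,227 × 0.0011 = $1,181.6497
Levies subtotal = $6,255.45844
Total = $6,255.45844 + $83 = $6,338.45844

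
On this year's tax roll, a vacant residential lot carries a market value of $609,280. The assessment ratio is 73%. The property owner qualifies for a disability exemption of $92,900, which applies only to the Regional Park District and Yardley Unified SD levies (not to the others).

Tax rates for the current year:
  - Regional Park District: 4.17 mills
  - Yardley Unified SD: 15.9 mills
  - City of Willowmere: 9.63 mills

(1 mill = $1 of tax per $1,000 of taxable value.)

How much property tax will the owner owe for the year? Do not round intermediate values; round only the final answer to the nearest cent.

Assessed value = $609,280 × 0.73 = $444,774.4
Regional Park District: ($444,774.4 − $92,900) × 0.00417 = $351,874.4 × 0.00417 = $1,467.316248
Yardley Unified SD: ($444,774.4 − $92,900) × 0.0159 = $351,874.4 × 0.0159 = $5,594.80296
City of Willowmere: $444,774.4 × 0.00963 = $4,283.177472
Total = $11,345.29668

$11,345.30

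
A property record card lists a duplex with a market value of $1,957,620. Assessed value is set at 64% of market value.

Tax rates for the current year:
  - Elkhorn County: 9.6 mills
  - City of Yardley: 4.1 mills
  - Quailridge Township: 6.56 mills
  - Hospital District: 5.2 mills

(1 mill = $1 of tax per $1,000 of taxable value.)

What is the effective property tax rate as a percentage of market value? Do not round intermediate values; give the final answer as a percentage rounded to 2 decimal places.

Assessed value = $1,957,620 × 0.64 = $1,252,876.8
Elkhorn County: $1,252,876.8 × 0.0096 = $12,027.61728
City of Yardley: $1,252,876.8 × 0.0041 = $5,136.79488
Quailridge Township: $1,252,876.8 × 0.00656 = $8,218.871808
Hospital District: $1,252,876.8 × 0.0052 = $6,514.95936
Total tax = $31,898.243328
Effective rate = $31,898.243328 ÷ $1,957,620 = 1.63% of market value

1.63%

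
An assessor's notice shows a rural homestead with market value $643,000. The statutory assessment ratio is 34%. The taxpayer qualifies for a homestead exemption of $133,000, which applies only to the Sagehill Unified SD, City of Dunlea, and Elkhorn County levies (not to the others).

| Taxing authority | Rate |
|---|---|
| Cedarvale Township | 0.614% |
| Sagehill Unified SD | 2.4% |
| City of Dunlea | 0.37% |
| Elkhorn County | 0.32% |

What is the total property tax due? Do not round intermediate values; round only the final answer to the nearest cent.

Assessed value = $643,000 × 0.34 = $218,620
Cedarvale Township: $218,620 × 0.00614 = $1,342.3268
Sagehill Unified SD: ($218,620 − $133,000) × 0.024 = $85,620 × 0.024 = $2,054.88
City of Dunlea: ($218,620 − $133,000) × 0.0037 = $85,620 × 0.0037 = $316.794
Elkhorn County: ($218,620 − $133,000) × 0.0032 = $85,620 × 0.0032 = $273.984
Total = $3,987.9848

$3,987.98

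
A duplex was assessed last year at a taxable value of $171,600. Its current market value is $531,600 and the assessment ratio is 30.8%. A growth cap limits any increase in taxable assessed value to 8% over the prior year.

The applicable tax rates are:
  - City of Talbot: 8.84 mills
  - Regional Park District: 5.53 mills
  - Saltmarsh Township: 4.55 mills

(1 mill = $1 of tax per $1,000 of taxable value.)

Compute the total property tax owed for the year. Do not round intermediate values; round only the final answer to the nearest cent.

$3,097.82

Uncapped assessed value = $531,600 × 0.308 = $163,732.8
Cap limit = $171,600 × 1.08 = $185,328
Taxable assessed value = min($163,732.8, $185,328) = $163,732.8 (cap does not bind)
City of Talbot: $163,732.8 × 0.00884 = $1,447.397952
Regional Park District: $163,732.8 × 0.00553 = $905.442384
Saltmarsh Township: $163,732.8 × 0.00455 = $744.98424
Total = $3,097.824576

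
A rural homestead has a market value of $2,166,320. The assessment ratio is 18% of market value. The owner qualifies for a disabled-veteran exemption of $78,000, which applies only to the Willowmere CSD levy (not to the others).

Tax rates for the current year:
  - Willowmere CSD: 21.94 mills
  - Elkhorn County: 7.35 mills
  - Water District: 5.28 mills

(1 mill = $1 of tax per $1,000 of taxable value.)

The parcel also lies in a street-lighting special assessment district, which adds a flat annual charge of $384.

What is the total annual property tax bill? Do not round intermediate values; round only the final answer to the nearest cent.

Assessed value = $2,166,320 × 0.18 = $389,937.6
Willowmere CSD: ($389,937.6 − $78,000) × 0.02194 = $311,937.6 × 0.02194 = $6,843.910944
Elkhorn County: $389,937.6 × 0.00735 = $2,866.04136
Water District: $389,937.6 × 0.00528 = $2,058.870528
Levies subtotal = $11,768.822832
Total = $11,768.822832 + $384 = $12,152.822832

$12,152.82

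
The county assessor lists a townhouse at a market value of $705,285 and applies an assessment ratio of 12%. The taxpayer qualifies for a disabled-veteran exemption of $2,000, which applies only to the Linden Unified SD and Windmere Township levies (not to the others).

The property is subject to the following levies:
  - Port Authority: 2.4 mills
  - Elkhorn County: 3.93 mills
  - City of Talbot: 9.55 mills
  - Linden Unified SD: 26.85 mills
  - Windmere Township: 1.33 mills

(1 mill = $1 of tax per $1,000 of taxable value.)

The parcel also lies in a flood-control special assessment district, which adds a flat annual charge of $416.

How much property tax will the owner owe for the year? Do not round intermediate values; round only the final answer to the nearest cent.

$4,088.62

Assessed value = $705,285 × 0.12 = $84,634.2
Port Authority: $84,634.2 × 0.0024 = $203.12208
Elkhorn County: $84,634.2 × 0.00393 = $332.612406
City of Talbot: $84,634.2 × 0.00955 = $808.25661
Linden Unified SD: ($84,634.2 − $2,000) × 0.02685 = $82,634.2 × 0.02685 = $2,218.72827
Windmere Township: ($84,634.2 − $2,000) × 0.00133 = $82,634.2 × 0.00133 = $109.903486
Levies subtotal = $3,672.622852
Total = $3,672.622852 + $416 = $4,088.622852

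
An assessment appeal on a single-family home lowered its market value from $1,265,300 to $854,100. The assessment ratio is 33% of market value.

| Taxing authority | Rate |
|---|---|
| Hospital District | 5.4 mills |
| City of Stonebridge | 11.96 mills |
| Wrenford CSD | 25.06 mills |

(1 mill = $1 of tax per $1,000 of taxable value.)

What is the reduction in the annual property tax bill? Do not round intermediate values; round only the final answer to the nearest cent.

$5,756.22

Old assessed value = $1,265,300 × 0.33 = $417,549
New assessed value = $854,100 × 0.33 = $281,853
Combined rate = 0.0054 + 0.01196 + 0.02506 = 0.04242
Old tax = $417,549 × 0.04242 = $17,712.42858
New tax = $281,853 × 0.04242 = $11,956.20426
Reduction = $17,712.42858 − $11,956.20426 = $5,756.22432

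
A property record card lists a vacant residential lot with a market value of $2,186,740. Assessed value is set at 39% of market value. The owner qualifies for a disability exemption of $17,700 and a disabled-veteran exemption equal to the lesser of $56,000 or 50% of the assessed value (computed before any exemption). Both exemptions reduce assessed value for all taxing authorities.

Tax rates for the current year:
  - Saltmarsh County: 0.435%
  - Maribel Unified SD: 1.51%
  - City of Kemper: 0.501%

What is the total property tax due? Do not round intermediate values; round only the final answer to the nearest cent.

$19,057.49

Assessed value = $2,186,740 × 0.39 = $852,828.6
Disabled-veteran exemption = min($56,000, 50% × $852,828.6) = min($56,000, $426,414.3) = $56,000 (dollar cap binds)
Taxable value = $852,828.6 − $17,700 − $56,000 = $779,128.6
Saltmarsh County: $779,128.6 × 0.00435 = $3,389.20941
Maribel Unified SD: $779,128.6 × 0.0151 = $11,764.84186
City of Kemper: $779,128.6 × 0.00501 = $3,903.434286
Total = $19,057.485556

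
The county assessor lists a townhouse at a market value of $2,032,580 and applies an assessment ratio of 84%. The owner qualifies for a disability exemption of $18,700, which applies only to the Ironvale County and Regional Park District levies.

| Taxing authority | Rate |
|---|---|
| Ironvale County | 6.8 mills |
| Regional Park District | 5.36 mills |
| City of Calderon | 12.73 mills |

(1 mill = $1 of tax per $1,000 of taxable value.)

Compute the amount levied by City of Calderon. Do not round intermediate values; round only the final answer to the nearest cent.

$21,734.78

Assessed value = $2,032,580 × 0.84 = $1,707,367.2
City of Calderon taxable value = $1,707,367.2 (exemption does not apply)
City of Calderon levy = $1,707,367.2 × 0.01273 = $21,734.784456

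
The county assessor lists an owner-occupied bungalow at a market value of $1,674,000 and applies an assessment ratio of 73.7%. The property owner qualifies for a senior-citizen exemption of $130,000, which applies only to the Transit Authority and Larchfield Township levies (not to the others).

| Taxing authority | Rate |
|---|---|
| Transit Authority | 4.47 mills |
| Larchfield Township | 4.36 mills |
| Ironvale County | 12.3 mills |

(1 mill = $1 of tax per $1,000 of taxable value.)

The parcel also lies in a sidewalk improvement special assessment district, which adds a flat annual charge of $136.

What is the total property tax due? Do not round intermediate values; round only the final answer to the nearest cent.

$25,056.98

Assessed value = $1,674,000 × 0.737 = $1,233,738
Transit Authority: ($1,233,738 − $130,000) × 0.00447 = $1,103,738 × 0.00447 = $4,933.70886
Larchfield Township: ($1,233,738 − $130,000) × 0.00436 = $1,103,738 × 0.00436 = $4,812.29768
Ironvale County: $1,233,738 × 0.0123 = $15,174.9774
Levies subtotal = $24,920.98394
Total = $24,920.98394 + $136 = $25,056.98394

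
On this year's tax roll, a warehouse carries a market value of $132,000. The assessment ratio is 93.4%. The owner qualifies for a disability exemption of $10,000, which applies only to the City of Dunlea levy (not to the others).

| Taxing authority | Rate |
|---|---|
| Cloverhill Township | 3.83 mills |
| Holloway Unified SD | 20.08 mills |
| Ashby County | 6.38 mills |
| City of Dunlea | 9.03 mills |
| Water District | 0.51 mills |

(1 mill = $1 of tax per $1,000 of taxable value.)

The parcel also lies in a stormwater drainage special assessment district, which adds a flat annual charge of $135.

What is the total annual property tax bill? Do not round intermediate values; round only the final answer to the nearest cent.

$4,955.26

Assessed value = $132,000 × 0.934 = $123,288
Cloverhill Township: $123,288 × 0.00383 = $472.19304
Holloway Unified SD: $123,288 × 0.02008 = $2,475.62304
Ashby County: $123,288 × 0.00638 = $786.57744
City of Dunlea: ($123,288 − $10,000) × 0.00903 = $113,288 × 0.00903 = $1,022.99064
Water District: $123,288 × 0.00051 = $62.87688
Levies subtotal = $4,820.26104
Total = $4,820.26104 + $135 = $4,955.26104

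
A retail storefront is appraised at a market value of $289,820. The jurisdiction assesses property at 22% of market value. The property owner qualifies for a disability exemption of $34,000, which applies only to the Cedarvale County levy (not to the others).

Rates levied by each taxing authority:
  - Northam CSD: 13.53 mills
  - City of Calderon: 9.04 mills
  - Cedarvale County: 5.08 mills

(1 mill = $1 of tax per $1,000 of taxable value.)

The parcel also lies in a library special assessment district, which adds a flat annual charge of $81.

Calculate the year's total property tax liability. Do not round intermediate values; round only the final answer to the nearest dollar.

Assessed value = $289,820 × 0.22 = $63,760.4
Northam CSD: $63,760.4 × 0.01353 = $862.678212
City of Calderon: $63,760.4 × 0.00904 = $576.394016
Cedarvale County: ($63,760.4 − $34,000) × 0.00508 = $29,760.4 × 0.00508 = $151.182832
Levies subtotal = $1,590.25506
Total = $1,590.25506 + $81 = $1,671.25506

$1,671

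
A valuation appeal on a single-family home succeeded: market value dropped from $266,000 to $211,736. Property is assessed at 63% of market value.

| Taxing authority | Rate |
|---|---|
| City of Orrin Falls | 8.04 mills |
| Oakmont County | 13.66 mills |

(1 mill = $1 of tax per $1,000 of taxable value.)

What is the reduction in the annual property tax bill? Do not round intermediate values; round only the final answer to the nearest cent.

$741.84

Old assessed value = $266,000 × 0.63 = $167,580
New assessed value = $211,736 × 0.63 = $133,393.68
Combined rate = 0.00804 + 0.01366 = 0.0217
Old tax = $167,580 × 0.0217 = $3,636.486
New tax = $133,393.68 × 0.0217 = $2,894.642856
Reduction = $3,636.486 − $2,894.642856 = $741.843144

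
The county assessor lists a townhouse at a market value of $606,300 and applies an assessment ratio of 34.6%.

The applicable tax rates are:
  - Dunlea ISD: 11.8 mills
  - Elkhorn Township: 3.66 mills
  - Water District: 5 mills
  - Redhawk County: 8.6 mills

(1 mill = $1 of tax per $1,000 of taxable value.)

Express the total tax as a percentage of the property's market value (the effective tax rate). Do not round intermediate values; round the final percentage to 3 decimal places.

1.005%

Assessed value = $606,300 × 0.346 = $209,779.8
Dunlea ISD: $209,779.8 × 0.0118 = $2,475.40164
Elkhorn Township: $209,779.8 × 0.00366 = $767.794068
Water District: $209,779.8 × 0.005 = $1,048.899
Redhawk County: $209,779.8 × 0.0086 = $1,804.10628
Total tax = $6,096.200988
Effective rate = $6,096.200988 ÷ $606,300 = 1.005% of market value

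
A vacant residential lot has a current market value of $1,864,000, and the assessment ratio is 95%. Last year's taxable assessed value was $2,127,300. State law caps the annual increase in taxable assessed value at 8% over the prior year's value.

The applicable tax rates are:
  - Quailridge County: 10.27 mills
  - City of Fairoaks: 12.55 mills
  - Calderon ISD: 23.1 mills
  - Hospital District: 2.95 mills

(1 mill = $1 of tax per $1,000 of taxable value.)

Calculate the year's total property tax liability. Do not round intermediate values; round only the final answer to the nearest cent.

$86,539.00

Uncapped assessed value = $1,864,000 × 0.95 = $1,770,800
Cap limit = $2,127,300 × 1.08 = $2,297,484
Taxable assessed value = min($1,770,800, $2,297,484) = $1,770,800 (cap does not bind)
Quailridge County: $1,770,800 × 0.01027 = $18,186.116
City of Fairoaks: $1,770,800 × 0.01255 = $22,223.54
Calderon ISD: $1,770,800 × 0.0231 = $40,905.48
Hospital District: $1,770,800 × 0.00295 = $5,223.86
Total = $86,538.996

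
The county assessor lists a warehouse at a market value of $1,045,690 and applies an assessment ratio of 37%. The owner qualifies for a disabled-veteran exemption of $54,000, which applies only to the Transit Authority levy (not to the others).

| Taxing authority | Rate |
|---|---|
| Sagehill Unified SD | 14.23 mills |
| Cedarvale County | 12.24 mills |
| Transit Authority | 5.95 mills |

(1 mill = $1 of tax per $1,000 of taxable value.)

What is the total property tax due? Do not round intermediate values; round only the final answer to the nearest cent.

Assessed value = $1,045,690 × 0.37 = $386,905.3
Sagehill Unified SD: $386,905.3 × 0.01423 = $5,505.662419
Cedarvale County: $386,905.3 × 0.01224 = $4,735.720872
Transit Authority: ($386,905.3 − $54,000) × 0.00595 = $332,905.3 × 0.00595 = $1,980.786535
Total = $12,222.169826

$12,222.17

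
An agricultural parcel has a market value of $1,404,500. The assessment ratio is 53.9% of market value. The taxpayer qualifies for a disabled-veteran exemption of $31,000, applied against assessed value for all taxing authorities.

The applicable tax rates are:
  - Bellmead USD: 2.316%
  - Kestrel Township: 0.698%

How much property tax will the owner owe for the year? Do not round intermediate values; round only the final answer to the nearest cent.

$21,882.41

Assessed value = $1,404,500 × 0.539 = $757,025.5
Taxable value = $757,025.5 − $31,000 = $726,025.5
Bellmead USD: $726,025.5 × 0.02316 = $16,814.75058
Kestrel Township: $726,025.5 × 0.00698 = $5,067.65799
Total = $16,814.75058 + $5,067.65799 = $21,882.40857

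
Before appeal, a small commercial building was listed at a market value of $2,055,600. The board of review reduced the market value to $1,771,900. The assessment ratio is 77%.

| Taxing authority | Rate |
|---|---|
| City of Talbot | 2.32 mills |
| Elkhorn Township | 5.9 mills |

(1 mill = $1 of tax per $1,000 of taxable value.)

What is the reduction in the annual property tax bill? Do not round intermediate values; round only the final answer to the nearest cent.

$1,795.65

Old assessed value = $2,055,600 × 0.77 = $1,582,812
New assessed value = $1,771,900 × 0.77 = $1,364,363
Combined rate = 0.00232 + 0.0059 = 0.00822
Old tax = $1,582,812 × 0.00822 = $13,010.71464
New tax = $1,364,363 × 0.00822 = $11,215.06386
Reduction = $13,010.71464 − $11,215.06386 = $1,795.65078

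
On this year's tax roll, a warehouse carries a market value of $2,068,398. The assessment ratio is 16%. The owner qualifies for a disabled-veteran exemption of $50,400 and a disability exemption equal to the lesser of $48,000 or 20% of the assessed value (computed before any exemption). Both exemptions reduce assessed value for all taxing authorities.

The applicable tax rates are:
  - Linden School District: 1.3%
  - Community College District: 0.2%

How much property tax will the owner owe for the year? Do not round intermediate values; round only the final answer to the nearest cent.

Assessed value = $2,068,398 × 0.16 = $330,943.68
Disability exemption = min($48,000, 20% × $330,943.68) = min($48,000, $66,188.736) = $48,000 (dollar cap binds)
Taxable value = $330,943.68 − $50,400 − $48,000 = $232,543.68
Linden School District: $232,543.68 × 0.013 = $3,023.06784
Community College District: $232,543.68 × 0.002 = $465.08736
Total = $3,488.1552

$3,488.16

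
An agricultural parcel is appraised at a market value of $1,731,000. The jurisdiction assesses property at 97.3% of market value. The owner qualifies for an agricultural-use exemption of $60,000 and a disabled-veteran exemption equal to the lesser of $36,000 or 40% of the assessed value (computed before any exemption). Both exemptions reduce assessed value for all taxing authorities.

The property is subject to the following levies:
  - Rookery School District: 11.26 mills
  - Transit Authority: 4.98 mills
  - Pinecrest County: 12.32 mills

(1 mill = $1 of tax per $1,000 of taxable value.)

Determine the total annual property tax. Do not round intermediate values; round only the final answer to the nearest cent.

Assessed value = $1,731,000 × 0.973 = $1,684,263
Disabled-veteran exemption = min($36,000, 40% × $1,684,263) = min($36,000, $673,705.2) = $36,000 (dollar cap binds)
Taxable value = $1,684,263 − $60,000 − $36,000 = $1,588,263
Rookery School District: $1,588,263 × 0.01126 = $17,883.84138
Transit Authority: $1,588,263 × 0.00498 = $7,909.54974
Pinecrest County: $1,588,263 × 0.01232 = $19,567.40016
Total = $45,360.79128

$45,360.79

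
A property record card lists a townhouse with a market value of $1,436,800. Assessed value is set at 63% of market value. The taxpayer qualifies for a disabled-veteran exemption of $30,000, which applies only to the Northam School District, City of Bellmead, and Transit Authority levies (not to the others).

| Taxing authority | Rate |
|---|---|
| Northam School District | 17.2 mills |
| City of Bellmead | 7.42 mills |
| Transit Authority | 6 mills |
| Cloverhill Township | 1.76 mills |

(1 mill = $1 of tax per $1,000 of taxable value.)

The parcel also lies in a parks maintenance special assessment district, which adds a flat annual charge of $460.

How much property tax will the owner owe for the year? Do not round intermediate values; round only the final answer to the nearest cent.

$28,851.26

Assessed value = $1,436,800 × 0.63 = $905,184
Northam School District: ($905,184 − $30,000) × 0.0172 = $875,184 × 0.0172 = $15,053.1648
City of Bellmead: ($905,184 − $30,000) × 0.00742 = $875,184 × 0.00742 = $6,493.86528
Transit Authority: ($905,184 − $30,000) × 0.006 = $875,184 × 0.006 = $5,251.104
Cloverhill Township: $905,184 × 0.00176 = $1,593.12384
Levies subtotal = $28,391.25792
Total = $28,391.25792 + $460 = $28,851.25792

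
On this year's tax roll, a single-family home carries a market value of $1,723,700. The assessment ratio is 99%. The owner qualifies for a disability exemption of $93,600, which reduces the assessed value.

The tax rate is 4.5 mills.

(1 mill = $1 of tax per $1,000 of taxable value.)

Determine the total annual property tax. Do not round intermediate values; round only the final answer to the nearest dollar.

$7,258

Assessed value = $1,723,700 × 0.99 = $1,706,463
Taxable value = $1,706,463 − $93,600 = $1,612,863
Tax = $1,612,863 × 0.0045 = $7,257.8835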